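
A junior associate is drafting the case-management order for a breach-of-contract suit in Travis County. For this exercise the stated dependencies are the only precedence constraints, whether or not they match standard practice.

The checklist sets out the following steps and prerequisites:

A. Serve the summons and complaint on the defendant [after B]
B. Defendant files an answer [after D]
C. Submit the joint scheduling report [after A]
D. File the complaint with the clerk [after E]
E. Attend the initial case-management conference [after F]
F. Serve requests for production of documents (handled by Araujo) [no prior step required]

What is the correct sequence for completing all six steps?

F, E, D, B, A, C

F is the only step with nothing outstanding, so it goes first.
Next only E has its prerequisites met → E.
D is the only step now ready → D.
B needed D, now all done → B.
That leaves A as the only ready step → A.
C needed A, now all done → C.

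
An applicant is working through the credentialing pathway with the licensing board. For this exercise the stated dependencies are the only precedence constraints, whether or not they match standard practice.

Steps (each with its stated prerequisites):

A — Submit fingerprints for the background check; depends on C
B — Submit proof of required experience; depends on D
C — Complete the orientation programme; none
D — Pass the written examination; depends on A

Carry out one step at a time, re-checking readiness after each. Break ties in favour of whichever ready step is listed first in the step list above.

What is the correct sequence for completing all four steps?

C → A → D → B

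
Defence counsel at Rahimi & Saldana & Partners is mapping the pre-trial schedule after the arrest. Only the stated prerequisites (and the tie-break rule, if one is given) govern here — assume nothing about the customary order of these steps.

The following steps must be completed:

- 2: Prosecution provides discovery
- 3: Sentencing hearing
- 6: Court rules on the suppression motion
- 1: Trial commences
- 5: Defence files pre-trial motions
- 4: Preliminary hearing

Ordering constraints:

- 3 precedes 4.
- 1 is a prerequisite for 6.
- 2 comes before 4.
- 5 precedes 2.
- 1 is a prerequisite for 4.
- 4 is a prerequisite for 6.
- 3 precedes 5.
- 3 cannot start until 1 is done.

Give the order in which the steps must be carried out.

1 3 5 2 4 6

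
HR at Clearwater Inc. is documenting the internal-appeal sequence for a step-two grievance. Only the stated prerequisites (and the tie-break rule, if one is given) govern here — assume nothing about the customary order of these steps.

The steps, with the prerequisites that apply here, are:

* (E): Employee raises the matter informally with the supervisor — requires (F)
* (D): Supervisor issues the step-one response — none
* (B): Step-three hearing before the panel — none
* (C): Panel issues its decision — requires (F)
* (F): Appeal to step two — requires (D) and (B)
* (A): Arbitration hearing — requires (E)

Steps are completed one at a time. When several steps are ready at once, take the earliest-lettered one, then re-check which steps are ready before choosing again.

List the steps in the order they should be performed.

(B) → (D) → (F) → (C) → (E) → (A)

(B) and (D) have no prerequisites; (B) has the earlier label, so (B) is first.
(D) is the only step now ready → (D).
(F) needed (B) and (D), now all done → (F).
(C) and (E) are both available; (C) has the earlier label → (C).
(E) needed (F), now all done → (E).
That leaves (A) as the only ready step → (A).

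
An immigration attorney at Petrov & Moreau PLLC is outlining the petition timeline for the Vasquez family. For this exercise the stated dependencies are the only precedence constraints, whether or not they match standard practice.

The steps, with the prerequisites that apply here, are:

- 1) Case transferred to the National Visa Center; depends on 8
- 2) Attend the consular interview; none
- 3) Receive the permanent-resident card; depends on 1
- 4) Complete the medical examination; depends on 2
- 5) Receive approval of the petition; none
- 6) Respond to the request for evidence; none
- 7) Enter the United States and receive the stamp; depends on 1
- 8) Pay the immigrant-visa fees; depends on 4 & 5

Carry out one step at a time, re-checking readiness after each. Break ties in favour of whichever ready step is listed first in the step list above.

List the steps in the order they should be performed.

2, 4, 5, 6, 8, 1, 3, 7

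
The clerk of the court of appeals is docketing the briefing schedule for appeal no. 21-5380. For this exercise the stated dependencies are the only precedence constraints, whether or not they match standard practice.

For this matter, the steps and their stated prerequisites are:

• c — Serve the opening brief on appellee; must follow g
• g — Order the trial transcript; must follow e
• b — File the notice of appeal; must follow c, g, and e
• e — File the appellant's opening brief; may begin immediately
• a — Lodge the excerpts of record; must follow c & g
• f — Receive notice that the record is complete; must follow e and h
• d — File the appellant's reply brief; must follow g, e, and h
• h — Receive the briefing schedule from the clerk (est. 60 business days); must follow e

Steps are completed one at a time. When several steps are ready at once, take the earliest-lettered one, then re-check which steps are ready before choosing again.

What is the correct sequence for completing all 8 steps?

e, g, c, a, b, h, d, f

e has no prerequisites → e first.
Now g and h have their prerequisites met. g has the earlier label, so g next.
c now also ready, so the ready set is {c, h}; c has the earlier label → c.
Now a, b and h have their prerequisites met. a has the earlier label, so a next.
b and h are both available; b has the earlier label → b.
h needed e, now all done → h.
d and f are both available; d has the earlier label → d.
f needed e and h, now all done → f.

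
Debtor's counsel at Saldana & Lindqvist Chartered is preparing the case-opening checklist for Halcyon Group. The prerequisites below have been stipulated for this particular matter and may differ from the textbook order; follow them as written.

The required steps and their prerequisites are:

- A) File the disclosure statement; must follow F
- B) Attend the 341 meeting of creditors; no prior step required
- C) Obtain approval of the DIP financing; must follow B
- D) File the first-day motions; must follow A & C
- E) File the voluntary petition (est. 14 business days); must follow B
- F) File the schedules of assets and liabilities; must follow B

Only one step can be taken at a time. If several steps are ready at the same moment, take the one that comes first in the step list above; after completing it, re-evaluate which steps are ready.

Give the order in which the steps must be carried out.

B is the only step with nothing outstanding, so it goes first.
C, E and F are all available; C is listed earlier → C.
Now E and F have their prerequisites met. E is listed earlier, so E next.
That leaves F as the only ready step → F.
That leaves A as the only ready step → A.
D needed A and C, now all done → D.

B C E F A D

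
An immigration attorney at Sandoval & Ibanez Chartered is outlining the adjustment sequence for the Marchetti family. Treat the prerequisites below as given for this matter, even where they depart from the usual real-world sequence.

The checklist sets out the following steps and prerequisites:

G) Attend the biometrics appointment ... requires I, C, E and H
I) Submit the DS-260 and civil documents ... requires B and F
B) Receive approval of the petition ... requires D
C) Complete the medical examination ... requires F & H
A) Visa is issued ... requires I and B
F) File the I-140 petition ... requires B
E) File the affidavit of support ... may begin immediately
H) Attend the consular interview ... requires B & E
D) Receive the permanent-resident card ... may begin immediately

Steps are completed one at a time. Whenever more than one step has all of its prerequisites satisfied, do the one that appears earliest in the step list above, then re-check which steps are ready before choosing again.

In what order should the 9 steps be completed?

E D B F I A H C G

E and D have no prerequisites; E is listed earlier, so E is first.
D is the only step now ready → D.
B needed D, now all done → B.
Ready: F and H. F is listed earlier → F.
I and H are both available; I is listed earlier → I.
A now also ready, so the ready set is {A, H}; A is listed earlier → A.
H needed B and E, now all done → H.
C needed F and H, now all done → C.
G needed I, C, E and H, now all done → G.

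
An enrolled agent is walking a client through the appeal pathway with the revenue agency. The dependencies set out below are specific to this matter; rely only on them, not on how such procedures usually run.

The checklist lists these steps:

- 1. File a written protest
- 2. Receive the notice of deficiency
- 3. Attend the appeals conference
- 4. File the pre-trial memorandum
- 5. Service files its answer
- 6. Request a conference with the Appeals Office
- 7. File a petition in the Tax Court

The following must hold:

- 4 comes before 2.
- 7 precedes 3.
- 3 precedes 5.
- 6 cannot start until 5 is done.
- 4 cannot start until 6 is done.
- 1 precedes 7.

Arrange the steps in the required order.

1 7 3 5 6 4 2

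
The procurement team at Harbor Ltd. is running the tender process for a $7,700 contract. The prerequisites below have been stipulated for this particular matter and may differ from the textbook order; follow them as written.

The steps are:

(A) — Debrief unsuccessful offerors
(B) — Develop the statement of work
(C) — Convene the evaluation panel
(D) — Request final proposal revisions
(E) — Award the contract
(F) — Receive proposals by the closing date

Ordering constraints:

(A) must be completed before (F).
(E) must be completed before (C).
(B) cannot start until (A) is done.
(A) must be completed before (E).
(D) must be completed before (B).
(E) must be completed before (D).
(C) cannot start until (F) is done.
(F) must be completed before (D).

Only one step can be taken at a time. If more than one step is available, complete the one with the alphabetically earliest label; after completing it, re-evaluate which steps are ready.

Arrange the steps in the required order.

(A) (E) (F) (C) (D) (B)

Only (A) has no prerequisites, so it is first.
(E) and (F) are both available; (E) has the earlier label → (E).
(F) is the only step now ready → (F).
(C) and (D) are both available; (C) has the earlier label → (C).
(D) needed (E) and (F), now all done → (D).
(B) needed (A) and (D), now all done → (B).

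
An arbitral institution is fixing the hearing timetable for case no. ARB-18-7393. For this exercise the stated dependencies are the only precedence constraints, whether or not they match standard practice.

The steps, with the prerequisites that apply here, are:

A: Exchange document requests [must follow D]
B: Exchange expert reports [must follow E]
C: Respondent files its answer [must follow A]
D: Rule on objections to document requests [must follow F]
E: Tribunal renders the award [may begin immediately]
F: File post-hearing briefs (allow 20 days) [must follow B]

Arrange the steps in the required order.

E is the only step with nothing outstanding, so it goes first.
B needed E, now all done → B.
F is the only step now ready → F.
D is the only step now ready → D.
A needed D, now all done → A.
C is the only step now ready → C.

E, B, F, D, A, C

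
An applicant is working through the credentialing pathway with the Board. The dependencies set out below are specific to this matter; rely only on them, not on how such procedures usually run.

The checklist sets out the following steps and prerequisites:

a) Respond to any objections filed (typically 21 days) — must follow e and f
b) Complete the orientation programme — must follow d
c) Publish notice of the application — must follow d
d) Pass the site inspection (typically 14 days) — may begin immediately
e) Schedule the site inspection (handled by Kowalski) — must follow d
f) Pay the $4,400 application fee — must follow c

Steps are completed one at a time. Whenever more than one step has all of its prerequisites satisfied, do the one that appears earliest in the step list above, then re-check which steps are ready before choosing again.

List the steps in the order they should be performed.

d, b, c, e, f, a

Only d has no prerequisites, so it is first.
Now b, c and e have their prerequisites met. b is listed earlier, so b next.
c and e are both available; c is listed earlier → c.
e and f are both available; e is listed earlier → e.
Next only f has its prerequisites met → f.
a needed e and f, now all done → a.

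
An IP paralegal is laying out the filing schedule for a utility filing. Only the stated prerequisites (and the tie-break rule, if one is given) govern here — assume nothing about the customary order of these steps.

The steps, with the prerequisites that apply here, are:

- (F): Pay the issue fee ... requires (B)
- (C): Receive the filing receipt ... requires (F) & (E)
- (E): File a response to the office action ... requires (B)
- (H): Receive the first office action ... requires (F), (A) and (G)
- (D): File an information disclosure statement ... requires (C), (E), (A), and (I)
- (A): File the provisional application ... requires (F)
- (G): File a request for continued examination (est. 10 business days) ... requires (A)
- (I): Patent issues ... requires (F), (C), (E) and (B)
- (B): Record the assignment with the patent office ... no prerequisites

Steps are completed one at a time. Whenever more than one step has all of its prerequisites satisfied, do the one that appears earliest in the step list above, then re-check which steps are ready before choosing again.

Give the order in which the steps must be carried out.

(B) has no prerequisites → (B) first.
(F) and (E) are both available; (F) is listed earlier → (F).
(A) now also ready, so the ready set is {(E), (A)}; (E) is listed earlier → (E).
Ready: (C) and (A). (C) is listed earlier → (C).
Ready: (A) and (I). (A) is listed earlier → (A).
(G) now also ready, so the ready set is {(G), (I)}; (G) is listed earlier → (G).
(H) now also ready, so the ready set is {(H), (I)}; (H) is listed earlier → (H).
(I) needed (F), (C), (E) and (B), now all done → (I).
Next only (D) has its prerequisites met → (D).

(B), (F), (E), (C), (A), (G), (H), (I), (D)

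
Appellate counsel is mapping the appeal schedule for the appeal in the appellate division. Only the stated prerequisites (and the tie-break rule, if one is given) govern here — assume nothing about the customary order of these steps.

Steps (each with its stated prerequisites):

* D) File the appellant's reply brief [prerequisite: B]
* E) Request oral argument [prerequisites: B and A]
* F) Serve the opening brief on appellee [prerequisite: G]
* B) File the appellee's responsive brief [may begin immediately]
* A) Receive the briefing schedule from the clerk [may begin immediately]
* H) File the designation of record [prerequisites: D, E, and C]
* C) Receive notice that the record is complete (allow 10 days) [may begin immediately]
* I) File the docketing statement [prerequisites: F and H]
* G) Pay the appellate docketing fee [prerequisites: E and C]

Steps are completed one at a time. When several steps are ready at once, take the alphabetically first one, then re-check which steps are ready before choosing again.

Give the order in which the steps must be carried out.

A → B → C → D → E → G → F → H → I

Nothing is required for A, B and C. A has the earlier label → A first.
Ready: B and C. B has the earlier label → B.
Now C, D and E have their prerequisites met. C has the earlier label, so C next.
Ready: D and E. D has the earlier label → D.
That leaves E as the only ready step → E.
Ready: G and H. G has the earlier label → G.
F now also ready, so the ready set is {F, H}; F has the earlier label → F.
Next only H has its prerequisites met → H.
Next only I has its prerequisites met → I.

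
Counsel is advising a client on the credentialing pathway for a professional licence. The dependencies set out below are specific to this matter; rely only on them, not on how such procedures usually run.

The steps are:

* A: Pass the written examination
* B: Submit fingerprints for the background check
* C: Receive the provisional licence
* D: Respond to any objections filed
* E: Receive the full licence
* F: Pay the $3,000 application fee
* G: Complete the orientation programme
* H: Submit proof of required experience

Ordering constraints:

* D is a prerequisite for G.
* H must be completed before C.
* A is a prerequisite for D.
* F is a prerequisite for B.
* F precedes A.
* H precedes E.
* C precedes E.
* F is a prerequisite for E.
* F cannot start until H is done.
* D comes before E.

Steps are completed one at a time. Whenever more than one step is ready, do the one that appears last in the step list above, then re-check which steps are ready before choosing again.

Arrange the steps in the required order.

Only H has no prerequisites, so it is first.
Ready: F and C. F is listed later → F.
B and A now also ready, so the ready set is {C, B, A}; C is listed later → C.
Now B and A have their prerequisites met. B is listed later, so B next.
A is the only step now ready → A.
Next only D has its prerequisites met → D.
Ready: G and E. G is listed later → G.
That leaves E as the only ready step → E.

H → F → C → B → A → D → G → E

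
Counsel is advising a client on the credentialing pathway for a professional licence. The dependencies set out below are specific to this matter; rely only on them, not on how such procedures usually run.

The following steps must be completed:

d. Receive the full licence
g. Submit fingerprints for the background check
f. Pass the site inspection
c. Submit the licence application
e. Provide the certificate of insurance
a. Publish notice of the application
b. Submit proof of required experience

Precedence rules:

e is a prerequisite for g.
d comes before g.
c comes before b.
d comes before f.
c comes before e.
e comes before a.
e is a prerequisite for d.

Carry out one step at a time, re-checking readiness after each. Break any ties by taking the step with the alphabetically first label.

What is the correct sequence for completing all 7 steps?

c, b, e, a, d, f, g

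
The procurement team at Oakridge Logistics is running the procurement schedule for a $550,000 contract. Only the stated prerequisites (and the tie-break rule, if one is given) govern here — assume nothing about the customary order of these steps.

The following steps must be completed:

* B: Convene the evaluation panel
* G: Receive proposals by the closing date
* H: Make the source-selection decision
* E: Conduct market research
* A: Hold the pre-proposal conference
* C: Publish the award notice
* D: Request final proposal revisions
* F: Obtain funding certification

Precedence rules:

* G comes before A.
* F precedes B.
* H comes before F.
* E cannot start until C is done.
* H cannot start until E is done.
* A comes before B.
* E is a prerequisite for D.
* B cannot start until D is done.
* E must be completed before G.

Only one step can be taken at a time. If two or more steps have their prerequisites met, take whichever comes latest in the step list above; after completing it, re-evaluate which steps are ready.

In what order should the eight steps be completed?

C, E, D, H, F, G, A, B

C has no prerequisites → C first.
E is the only step now ready → E.
Now D, H and G have their prerequisites met. D is listed later, so D next.
Now H and G have their prerequisites met. H is listed later, so H next.
F now also ready, so the ready set is {F, G}; F is listed later → F.
G needed E, now all done → G.
A is the only step now ready → A.
Next only B has its prerequisites met → B.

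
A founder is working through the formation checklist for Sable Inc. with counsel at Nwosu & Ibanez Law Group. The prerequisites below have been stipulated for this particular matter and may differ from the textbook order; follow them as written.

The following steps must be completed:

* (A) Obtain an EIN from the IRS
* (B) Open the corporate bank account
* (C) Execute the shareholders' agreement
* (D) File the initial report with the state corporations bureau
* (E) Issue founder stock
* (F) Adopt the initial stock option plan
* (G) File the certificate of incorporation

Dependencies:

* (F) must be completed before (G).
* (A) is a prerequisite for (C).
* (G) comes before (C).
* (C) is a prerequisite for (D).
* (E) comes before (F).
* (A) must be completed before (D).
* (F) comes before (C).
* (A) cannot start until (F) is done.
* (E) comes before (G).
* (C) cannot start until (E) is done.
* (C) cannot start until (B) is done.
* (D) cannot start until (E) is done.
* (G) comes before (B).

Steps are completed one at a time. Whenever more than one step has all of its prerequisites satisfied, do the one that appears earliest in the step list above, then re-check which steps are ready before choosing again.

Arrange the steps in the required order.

(E) → (F) → (A) → (G) → (B) → (C) → (D)

(E) is the only step with nothing outstanding, so it goes first.
Next only (F) has its prerequisites met → (F).
Ready: (A) and (G). (A) is listed earlier → (A).
Next only (G) has its prerequisites met → (G).
Next only (B) has its prerequisites met → (B).
(C) needed (A), (B), (E), (F) and (G), now all done → (C).
Next only (D) has its prerequisites met → (D).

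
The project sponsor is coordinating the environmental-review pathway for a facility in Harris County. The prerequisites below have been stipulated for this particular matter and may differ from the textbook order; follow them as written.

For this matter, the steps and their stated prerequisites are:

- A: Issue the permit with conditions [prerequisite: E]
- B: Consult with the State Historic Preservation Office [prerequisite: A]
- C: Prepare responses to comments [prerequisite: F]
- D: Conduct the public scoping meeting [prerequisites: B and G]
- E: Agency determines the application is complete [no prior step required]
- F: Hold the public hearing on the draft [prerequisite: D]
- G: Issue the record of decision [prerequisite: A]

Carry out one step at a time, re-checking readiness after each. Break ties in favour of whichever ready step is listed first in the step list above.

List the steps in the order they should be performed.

E A B G D F C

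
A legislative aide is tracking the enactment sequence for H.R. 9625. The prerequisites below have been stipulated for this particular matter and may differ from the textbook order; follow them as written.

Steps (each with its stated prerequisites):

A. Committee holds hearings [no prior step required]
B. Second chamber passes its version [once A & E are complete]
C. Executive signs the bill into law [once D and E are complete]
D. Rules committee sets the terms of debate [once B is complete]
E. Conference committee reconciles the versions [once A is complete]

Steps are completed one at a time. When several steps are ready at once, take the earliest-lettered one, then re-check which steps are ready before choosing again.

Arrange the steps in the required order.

A has no prerequisites → A first.
Next only E has its prerequisites met → E.
B is the only step now ready → B.
D is the only step now ready → D.
Next only C has its prerequisites met → C.

A E B D C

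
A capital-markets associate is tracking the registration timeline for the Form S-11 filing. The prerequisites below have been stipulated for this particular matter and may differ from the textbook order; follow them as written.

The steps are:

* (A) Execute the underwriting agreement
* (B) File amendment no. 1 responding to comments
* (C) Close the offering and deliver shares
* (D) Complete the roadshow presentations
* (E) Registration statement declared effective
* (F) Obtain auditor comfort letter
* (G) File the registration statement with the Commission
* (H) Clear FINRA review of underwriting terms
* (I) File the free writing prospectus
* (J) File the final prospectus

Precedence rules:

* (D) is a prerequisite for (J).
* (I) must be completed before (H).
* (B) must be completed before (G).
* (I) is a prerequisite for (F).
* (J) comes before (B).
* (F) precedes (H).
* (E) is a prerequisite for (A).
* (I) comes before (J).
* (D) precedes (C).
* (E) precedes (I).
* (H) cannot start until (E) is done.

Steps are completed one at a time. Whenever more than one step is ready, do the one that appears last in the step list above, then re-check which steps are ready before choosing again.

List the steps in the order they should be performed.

(E), (I), (F), (H), (D), (J), (C), (B), (G), (A)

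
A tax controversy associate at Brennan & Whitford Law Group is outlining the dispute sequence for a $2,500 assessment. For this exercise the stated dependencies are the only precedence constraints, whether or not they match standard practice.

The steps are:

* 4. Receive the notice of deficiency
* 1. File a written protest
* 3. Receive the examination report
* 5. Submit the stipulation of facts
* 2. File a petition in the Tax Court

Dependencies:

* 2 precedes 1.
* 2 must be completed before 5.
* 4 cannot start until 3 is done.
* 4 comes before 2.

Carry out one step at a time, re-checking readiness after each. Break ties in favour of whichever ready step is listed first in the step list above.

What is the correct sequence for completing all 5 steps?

3 → 4 → 2 → 1 → 5

Only 3 has no prerequisites, so it is first.
That leaves 4 as the only ready step → 4.
2 needed 4, now all done → 2.
1 and 5 are both available; 1 is listed earlier → 1.
5 needed 2, now all done → 5.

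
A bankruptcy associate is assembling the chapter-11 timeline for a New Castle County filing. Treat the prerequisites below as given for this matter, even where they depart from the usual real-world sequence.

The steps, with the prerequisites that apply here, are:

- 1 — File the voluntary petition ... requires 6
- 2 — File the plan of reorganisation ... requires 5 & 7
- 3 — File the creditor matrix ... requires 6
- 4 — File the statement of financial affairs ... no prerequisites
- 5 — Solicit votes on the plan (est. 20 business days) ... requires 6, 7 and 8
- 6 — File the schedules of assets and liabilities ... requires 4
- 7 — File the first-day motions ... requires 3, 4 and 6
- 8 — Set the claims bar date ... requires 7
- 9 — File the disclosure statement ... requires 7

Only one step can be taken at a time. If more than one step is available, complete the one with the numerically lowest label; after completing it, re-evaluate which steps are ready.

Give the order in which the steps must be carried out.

4, 6, 1, 3, 7, 8, 5, 2, 9

4 has no prerequisites → 4 first.
6 is the only step now ready → 6.
Ready: 1 and 3. 1 has the earlier label → 1.
Next only 3 has its prerequisites met → 3.
7 needed 3, 4 and 6, now all done → 7.
Ready: 8 and 9. 8 has the earlier label → 8.
5 now also ready, so the ready set is {5, 9}; 5 has the earlier label → 5.
2 now also ready, so the ready set is {2, 9}; 2 has the earlier label → 2.
Next only 9 has its prerequisites met → 9.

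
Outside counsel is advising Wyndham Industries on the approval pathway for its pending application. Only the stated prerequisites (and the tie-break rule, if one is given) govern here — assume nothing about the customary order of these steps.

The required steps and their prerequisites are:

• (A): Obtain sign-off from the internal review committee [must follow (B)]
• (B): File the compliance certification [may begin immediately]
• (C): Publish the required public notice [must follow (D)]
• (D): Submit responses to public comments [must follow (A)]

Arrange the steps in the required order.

(B) has no prerequisites → (B) first.
Next only (A) has its prerequisites met → (A).
(D) needed (A), now all done → (D).
That leaves (C) as the only ready step → (C).

(B), (A), (D), (C)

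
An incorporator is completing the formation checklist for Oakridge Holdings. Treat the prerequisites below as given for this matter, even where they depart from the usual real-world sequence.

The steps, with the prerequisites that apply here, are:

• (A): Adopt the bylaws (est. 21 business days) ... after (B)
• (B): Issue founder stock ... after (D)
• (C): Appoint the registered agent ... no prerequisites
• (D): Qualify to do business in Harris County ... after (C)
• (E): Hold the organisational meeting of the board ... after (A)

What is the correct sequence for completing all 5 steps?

(C), (D), (B), (A), (E)

(C) has no prerequisites → (C) first.
Next only (D) has its prerequisites met → (D).
That leaves (B) as the only ready step → (B).
(A) needed (B), now all done → (A).
Next only (E) has its prerequisites met → (E).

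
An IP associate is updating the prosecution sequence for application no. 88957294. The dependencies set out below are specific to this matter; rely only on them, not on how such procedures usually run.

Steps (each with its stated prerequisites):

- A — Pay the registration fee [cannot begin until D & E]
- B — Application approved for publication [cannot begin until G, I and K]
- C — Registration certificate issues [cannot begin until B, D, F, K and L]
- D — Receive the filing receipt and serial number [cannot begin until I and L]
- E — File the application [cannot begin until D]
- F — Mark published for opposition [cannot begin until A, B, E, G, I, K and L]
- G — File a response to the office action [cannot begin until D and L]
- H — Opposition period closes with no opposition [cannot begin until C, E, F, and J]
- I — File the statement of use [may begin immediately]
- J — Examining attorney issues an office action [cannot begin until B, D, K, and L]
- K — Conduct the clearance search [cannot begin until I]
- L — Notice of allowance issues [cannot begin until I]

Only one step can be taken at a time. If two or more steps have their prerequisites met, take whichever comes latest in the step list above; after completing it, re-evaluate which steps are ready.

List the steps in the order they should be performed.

I has no prerequisites → I first.
Now L and K have their prerequisites met. L is listed later, so L next.
Now K and D have their prerequisites met. K is listed later, so K next.
D needed L and I, now all done → D.
Ready: G and E. G is listed later → G.
B now also ready, so the ready set is {E, B}; E is listed later → E.
A now also ready, so the ready set is {B, A}; B is listed later → B.
J and A are both available; J is listed later → J.
That leaves A as the only ready step → A.
Next only F has its prerequisites met → F.
C needed L, K, F, D and B, now all done → C.
H is the only step now ready → H.

I, L, K, D, G, E, B, J, A, F, C, H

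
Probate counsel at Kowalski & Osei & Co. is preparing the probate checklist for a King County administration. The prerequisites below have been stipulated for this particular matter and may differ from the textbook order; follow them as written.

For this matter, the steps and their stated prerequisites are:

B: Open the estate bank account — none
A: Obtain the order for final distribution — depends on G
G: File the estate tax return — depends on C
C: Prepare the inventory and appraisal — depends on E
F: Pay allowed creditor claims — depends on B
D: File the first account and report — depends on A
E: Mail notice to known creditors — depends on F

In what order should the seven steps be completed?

B, F, E, C, G, A, D

B is the only step with nothing outstanding, so it goes first.
F needed B, now all done → F.
Next only E has its prerequisites met → E.
C needed E, now all done → C.
G needed C, now all done → G.
A is the only step now ready → A.
D needed A, now all done → D.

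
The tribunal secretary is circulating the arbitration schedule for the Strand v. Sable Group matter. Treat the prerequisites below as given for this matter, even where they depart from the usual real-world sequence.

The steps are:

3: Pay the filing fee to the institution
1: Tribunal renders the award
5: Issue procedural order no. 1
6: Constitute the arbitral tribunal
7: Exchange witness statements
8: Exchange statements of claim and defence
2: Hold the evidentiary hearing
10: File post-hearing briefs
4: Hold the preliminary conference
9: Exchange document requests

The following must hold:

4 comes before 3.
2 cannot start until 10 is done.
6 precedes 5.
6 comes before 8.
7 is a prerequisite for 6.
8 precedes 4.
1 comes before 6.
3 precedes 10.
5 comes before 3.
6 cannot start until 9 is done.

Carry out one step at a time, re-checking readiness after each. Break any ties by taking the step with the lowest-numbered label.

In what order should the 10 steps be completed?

1 7 9 6 5 8 4 3 10 2

1, 7 and 9 have no prerequisites; 1 has the earlier label, so 1 is first.
Ready: 7 and 9. 7 has the earlier label → 7.
Next only 9 has its prerequisites met → 9.
Next only 6 has its prerequisites met → 6.
Ready: 5 and 8. 5 has the earlier label → 5.
Next only 8 has its prerequisites met → 8.
Next only 4 has its prerequisites met → 4.
3 needed 4 and 5, now all done → 3.
10 is the only step now ready → 10.
2 is the only step now ready → 2.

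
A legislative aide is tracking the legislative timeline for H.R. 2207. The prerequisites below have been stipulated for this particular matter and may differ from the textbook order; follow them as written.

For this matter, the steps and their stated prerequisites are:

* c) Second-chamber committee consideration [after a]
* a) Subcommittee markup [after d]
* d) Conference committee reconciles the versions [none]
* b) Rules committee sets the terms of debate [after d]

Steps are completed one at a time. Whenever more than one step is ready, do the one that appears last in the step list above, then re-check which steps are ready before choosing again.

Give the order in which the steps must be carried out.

d, b, a, c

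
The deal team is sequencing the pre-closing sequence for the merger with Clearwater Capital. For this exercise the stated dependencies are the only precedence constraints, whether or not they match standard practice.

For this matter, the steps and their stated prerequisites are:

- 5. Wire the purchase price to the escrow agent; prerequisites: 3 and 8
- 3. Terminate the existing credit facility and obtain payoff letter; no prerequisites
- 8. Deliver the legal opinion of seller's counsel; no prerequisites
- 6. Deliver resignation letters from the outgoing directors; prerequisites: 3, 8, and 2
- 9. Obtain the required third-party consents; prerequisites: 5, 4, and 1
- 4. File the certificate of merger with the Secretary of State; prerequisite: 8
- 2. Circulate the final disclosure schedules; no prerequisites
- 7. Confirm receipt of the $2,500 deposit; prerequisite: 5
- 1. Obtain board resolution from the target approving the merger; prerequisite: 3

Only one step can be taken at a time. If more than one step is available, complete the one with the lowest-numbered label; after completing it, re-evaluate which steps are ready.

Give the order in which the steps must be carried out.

2, 3 and 8 have no prerequisites; 2 has the earlier label, so 2 is first.
Now 3 and 8 have their prerequisites met. 3 has the earlier label, so 3 next.
1 and 8 are both available; 1 has the earlier label → 1.
That leaves 8 as the only ready step → 8.
4, 5 and 6 are all available; 4 has the earlier label → 4.
Now 5 and 6 have their prerequisites met. 5 has the earlier label, so 5 next.
7 and 9 now also ready, so the ready set is {6, 7, 9}; 6 has the earlier label → 6.
7 and 9 are both available; 7 has the earlier label → 7.
Next only 9 has its prerequisites met → 9.

2 3 1 8 4 5 6 7 9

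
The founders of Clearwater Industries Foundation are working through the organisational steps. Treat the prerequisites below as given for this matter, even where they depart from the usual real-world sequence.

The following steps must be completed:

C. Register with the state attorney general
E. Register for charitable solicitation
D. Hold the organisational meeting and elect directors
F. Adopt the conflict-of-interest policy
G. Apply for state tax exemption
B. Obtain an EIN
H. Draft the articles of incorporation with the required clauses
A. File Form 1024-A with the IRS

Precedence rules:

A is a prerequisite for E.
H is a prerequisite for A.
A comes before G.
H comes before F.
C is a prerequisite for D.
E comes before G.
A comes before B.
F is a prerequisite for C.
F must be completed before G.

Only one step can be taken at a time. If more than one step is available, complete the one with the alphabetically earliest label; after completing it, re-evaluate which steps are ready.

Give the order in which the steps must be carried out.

H → A → B → E → F → C → D → G

H is the only step with nothing outstanding, so it goes first.
Now A and F have their prerequisites met. A has the earlier label, so A next.
B and E now also ready, so the ready set is {B, E, F}; B has the earlier label → B.
Ready: E and F. E has the earlier label → E.
F is the only step now ready → F.
Ready: C and G. C has the earlier label → C.
Ready: D and G. D has the earlier label → D.
G needed A, E and F, now all done → G.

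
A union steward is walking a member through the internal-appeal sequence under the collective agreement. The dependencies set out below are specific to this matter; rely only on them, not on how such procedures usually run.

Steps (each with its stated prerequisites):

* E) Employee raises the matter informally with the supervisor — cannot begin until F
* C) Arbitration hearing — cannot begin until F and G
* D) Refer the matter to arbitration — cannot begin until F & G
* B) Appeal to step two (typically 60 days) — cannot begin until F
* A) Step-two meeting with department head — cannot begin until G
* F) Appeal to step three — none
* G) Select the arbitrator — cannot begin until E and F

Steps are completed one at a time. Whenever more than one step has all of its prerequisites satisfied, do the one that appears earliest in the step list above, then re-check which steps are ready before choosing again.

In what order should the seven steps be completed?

F is the only step with nothing outstanding, so it goes first.
Ready: E and B. E is listed earlier → E.
G now also ready, so the ready set is {B, G}; B is listed earlier → B.
G needed E and F, now all done → G.
Ready: C, D and A. C is listed earlier → C.
D and A are both available; D is listed earlier → D.
A needed G, now all done → A.

F E B G C D A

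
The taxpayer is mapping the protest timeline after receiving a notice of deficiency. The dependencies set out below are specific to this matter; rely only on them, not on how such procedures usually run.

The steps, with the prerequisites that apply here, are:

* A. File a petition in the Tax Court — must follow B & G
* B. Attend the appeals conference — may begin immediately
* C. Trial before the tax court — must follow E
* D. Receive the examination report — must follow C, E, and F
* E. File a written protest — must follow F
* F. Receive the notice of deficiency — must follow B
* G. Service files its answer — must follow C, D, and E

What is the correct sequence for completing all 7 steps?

Only B has no prerequisites, so it is first.
F needed B, now all done → F.
Next only E has its prerequisites met → E.
C is the only step now ready → C.
Next only D has its prerequisites met → D.
Next only G has its prerequisites met → G.
A needed B and G, now all done → A.

B, F, E, C, D, G, A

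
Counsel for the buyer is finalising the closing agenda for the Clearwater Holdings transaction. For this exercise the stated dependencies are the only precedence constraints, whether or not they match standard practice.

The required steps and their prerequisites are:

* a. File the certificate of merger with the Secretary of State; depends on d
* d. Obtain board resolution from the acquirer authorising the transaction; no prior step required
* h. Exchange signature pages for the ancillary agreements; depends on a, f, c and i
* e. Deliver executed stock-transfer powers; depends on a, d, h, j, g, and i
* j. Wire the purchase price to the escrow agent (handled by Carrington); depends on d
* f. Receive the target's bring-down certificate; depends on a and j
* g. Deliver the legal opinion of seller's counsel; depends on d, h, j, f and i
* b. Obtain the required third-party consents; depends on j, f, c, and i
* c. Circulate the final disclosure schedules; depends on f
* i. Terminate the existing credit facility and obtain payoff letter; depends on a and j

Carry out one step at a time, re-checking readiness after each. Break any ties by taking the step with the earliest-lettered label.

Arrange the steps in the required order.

d is the only step with nothing outstanding, so it goes first.
Ready: a and j. a has the earlier label → a.
That leaves j as the only ready step → j.
Ready: f and i. f has the earlier label → f.
Now c and i have their prerequisites met. c has the earlier label, so c next.
i is the only step now ready → i.
Ready: b and h. b has the earlier label → b.
That leaves h as the only ready step → h.
g needed d, f, h, i and j, now all done → g.
e needed a, d, g, h, i and j, now all done → e.

d a j f c i b h g e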